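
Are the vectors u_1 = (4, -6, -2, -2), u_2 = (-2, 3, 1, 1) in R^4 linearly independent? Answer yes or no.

no

Form the matrix with these vectors as rows and row reduce.
R2 ← R2 + (1/2)·R1: [0, 0, 0, 0]
1 nonzero row, so the 2 vectors span a space of dimension 1.
Since 1 < 2, the vectors are linearly dependent.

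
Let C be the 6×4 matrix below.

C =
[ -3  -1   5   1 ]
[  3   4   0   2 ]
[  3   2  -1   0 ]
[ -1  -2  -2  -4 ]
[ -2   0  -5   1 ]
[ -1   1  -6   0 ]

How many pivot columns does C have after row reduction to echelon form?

4

Row reduce to echelon form.
R2 ← R2 + R1: [0, 3, 5, 3]
R3 ← R3 + R1: [0, 1, 4, 1]
R4 ← R4 − (1/3)·R1: [0, -5/3, -11/3, -13/3]
R5 ← R5 − (2/3)·R1: [0, 2/3, -25/3, 1/3]
R6 ← R6 − (1/3)·R1: [0, 4/3, -23/3, -1/3]
R3 ← R3 − (1/3)·R2: [0, 0, 7/3, 0]
R4 ← R4 + (5/9)·R2: [0, 0, -8/9, -8/3]
R5 ← R5 − (2/9)·R2: [0, 0, -85/9, -1/3]
R6 ← R6 − (4/9)·R2: [0, 0, -89/9, -5/3]
R4 ← R4 + (8/21)·R3: [0, 0, 0, -8/3]
R5 ← R5 + (85/21)·R3: [0, 0, 0, -1/3]
R6 ← R6 + (89/21)·R3: [0, 0, 0, -5/3]
R5 ← R5 − (1/8)·R4: [0, 0, 0, 0]
R6 ← R6 − (5/8)·R4: [0, 0, 0, 0]
Echelon form has 4 nonzero rows, so rank(C) = 4.
Each nonzero row contributes one pivot column: 4 pivot columns.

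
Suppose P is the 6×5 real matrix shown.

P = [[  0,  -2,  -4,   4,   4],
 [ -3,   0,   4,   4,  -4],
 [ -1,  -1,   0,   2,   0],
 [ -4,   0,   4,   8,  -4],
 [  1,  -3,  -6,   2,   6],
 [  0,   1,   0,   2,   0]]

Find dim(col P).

3

Row reduce to echelon form.
Swap R1 ↔ R2
R3 ← R3 − (1/3)·R1: [0, -1, -4/3, 2/3, 4/3]
R4 ← R4 − (4/3)·R1: [0, 0, -4/3, 8/3, 4/3]
R5 ← R5 + (1/3)·R1: [0, -3, -14/3, 10/3, 14/3]
R3 ← R3 − (1/2)·R2: [0, 0, 2/3, -4/3, -2/3]
R5 ← R5 − (3/2)·R2: [0, 0, 4/3, -8/3, -4/3]
R6 ← R6 + (1/2)·R2: [0, 0, -2, 4, 2]
R4 ← R4 + (2)·R3: [0, 0, 0, 0, 0]
R5 ← R5 − (2)·R3: [0, 0, 0, 0, 0]
R6 ← R6 + (3)·R3: [0, 0, 0, 0, 0]
Echelon form has 3 nonzero rows, so rank(P) = 3.
The column space has dimension equal to the rank: 3.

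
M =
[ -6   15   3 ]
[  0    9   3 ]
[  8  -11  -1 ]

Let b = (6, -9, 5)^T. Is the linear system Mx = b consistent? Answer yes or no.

no

Row reduce the augmented matrix [M | b].
R3 ← R3 + (4/3)·R1: [0, 9, 3, 13]
R3 ← R3 − R2: [0, 0, 0, 22]
The echelon form has 3 nonzero rows; the last pivot sits in the augmented column, so rank(M) = 2 but rank([M|b]) = 3.
Since the ranks differ, the system is inconsistent.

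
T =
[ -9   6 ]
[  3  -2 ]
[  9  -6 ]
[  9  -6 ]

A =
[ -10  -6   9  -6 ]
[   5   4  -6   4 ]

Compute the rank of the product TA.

1

First compute TA:
[[120,  78, -117,  78],
 [-40, -26,  39, -26],
 [-120, -78, 117, -78],
 [-120, -78, 117, -78]]
Now row reduce the product.
R2 ← R2 + (1/3)·R1: [0, 0, 0, 0]
R3 ← R3 + R1: [0, 0, 0, 0]
R4 ← R4 + R1: [0, 0, 0, 0]
1 nonzero row, so rank(TA) = 1.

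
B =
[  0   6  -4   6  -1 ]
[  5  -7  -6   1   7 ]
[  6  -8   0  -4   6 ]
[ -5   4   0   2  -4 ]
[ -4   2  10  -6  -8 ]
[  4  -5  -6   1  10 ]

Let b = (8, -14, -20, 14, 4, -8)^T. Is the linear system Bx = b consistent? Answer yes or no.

Row reduce the augmented matrix [B | b].
Swap R1 ↔ R2
R3 ← R3 − (6/5)·R1: [0, 2/5, 36/5, -26/5, -12/5, -16/5]
R4 ← R4 + R1: [0, -3, -6, 3, 3, 0]
R5 ← R5 + (4/5)·R1: [0, -18/5, 26/5, -26/5, -12/5, -36/5]
R6 ← R6 − (4/5)·R1: [0, 3/5, -6/5, 1/5, 22/5, 16/5]
R3 ← R3 − (1/15)·R2: [0, 0, 112/15, -28/5, -7/3, -56/15]
R4 ← R4 + (1/2)·R2: [0, 0, -8, 6, 5/2, 4]
R5 ← R5 + (3/5)·R2: [0, 0, 14/5, -8/5, -3, -12/5]
R6 ← R6 − (1/10)·R2: [0, 0, -4/5, -2/5, 9/2, 12/5]
R4 ← R4 + (15/14)·R3: [0, 0, 0, 0, 0, 0]
R5 ← R5 − (3/8)·R3: [0, 0, 0, 1/2, -17/8, -1]
R6 ← R6 + (3/28)·R3: [0, 0, 0, -1, 17/4, 2]
Swap R4 ↔ R5
R6 ← R6 + (2)·R4: [0, 0, 0, 0, 0, 0]
The echelon form has 4 nonzero rows, and every pivot lies in the first 5 columns, so rank(B) = rank([B|b]) = 4.
The system is consistent.

yes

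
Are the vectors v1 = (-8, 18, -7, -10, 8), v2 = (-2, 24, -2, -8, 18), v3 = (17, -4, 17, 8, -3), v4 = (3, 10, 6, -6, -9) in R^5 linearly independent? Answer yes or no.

no

Form the matrix with these vectors as rows and row reduce.
R2 ← R2 − (1/4)·R1: [0, 39/2, -1/4, -11/2, 16]
R3 ← R3 + (17/8)·R1: [0, 137/4, 17/8, -53/4, 14]
R4 ← R4 + (3/8)·R1: [0, 67/4, 27/8, -39/4, -6]
R3 ← R3 − (137/78)·R2: [0, 0, 100/39, -140/39, -550/39]
R4 ← R4 − (67/78)·R2: [0, 0, 140/39, -196/39, -770/39]
R4 ← R4 − (7/5)·R3: [0, 0, 0, 0, 0]
3 nonzero rows, so the 4 vectors span a space of dimension 3.
Since 3 < 4, the vectors are linearly dependent.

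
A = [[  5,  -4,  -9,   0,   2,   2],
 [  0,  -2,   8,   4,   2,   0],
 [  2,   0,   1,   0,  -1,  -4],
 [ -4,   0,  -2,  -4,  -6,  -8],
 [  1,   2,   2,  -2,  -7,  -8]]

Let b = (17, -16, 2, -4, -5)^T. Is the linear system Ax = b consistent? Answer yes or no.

Row reduce the augmented matrix [A | b].
R3 ← R3 − (2/5)·R1: [0, 8/5, 23/5, 0, -9/5, -24/5, -24/5]
R4 ← R4 + (4/5)·R1: [0, -16/5, -46/5, -4, -22/5, -32/5, 48/5]
R5 ← R5 − (1/5)·R1: [0, 14/5, 19/5, -2, -37/5, -42/5, -42/5]
R3 ← R3 + (4/5)·R2: [0, 0, 11, 16/5, -1/5, -24/5, -88/5]
R4 ← R4 − (8/5)·R2: [0, 0, -22, -52/5, -38/5, -32/5, 176/5]
R5 ← R5 + (7/5)·R2: [0, 0, 15, 18/5, -23/5, -42/5, -154/5]
R4 ← R4 + (2)·R3: [0, 0, 0, -4, -8, -16, 0]
R5 ← R5 − (15/11)·R3: [0, 0, 0, -42/55, -238/55, -102/55, -34/5]
R5 ← R5 − (21/110)·R4: [0, 0, 0, 0, -14/5, 6/5, -34/5]
The echelon form has 5 nonzero rows, and every pivot lies in the first 6 columns, so rank(A) = rank([A|b]) = 5.
The system is consistent.

yes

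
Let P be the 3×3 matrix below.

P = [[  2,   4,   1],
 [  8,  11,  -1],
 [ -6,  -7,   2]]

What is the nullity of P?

1

Row reduce to echelon form.
R2 ← R2 − (4)·R1: [0, -5, -5]
R3 ← R3 + (3)·R1: [0, 5, 5]
R3 ← R3 + R2: [0, 0, 0]
2 nonzero rows, so rank(P) = 2.
P has 3 columns; by rank–nullity, nullity = 3 − 2 = 1.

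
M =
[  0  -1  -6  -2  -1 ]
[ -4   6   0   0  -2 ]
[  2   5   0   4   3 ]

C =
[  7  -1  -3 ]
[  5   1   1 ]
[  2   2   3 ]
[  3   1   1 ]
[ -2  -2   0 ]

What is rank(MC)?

First compute MC:
[[-21, -13, -21],
 [  6,  14,  18],
 [ 45,   1,   3]]
Now row reduce the product.
R2 ← R2 + (2/7)·R1: [0, 72/7, 12]
R3 ← R3 + (15/7)·R1: [0, -188/7, -42]
R3 ← R3 + (47/18)·R2: [0, 0, -32/3]
3 nonzero rows, so rank(MC) = 3.

3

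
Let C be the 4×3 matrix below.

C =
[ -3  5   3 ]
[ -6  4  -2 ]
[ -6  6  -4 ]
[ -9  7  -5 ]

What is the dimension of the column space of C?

3

Row reduce to echelon form.
R2 ← R2 − (2)·R1: [0, -6, -8]
R3 ← R3 − (2)·R1: [0, -4, -10]
R4 ← R4 − (3)·R1: [0, -8, -14]
R3 ← R3 − (2/3)·R2: [0, 0, -14/3]
R4 ← R4 − (4/3)·R2: [0, 0, -10/3]
R4 ← R4 − (5/7)·R3: [0, 0, 0]
Echelon form has 3 nonzero rows, so rank(C) = 3.
The column space has dimension equal to the rank: 3.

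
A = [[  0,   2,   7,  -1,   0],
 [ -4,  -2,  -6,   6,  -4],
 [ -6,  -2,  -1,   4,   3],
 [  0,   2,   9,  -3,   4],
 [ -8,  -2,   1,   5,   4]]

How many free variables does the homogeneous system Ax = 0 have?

2

Row reduce to echelon form.
Swap R1 ↔ R2
R3 ← R3 − (3/2)·R1: [0, 1, 8, -5, 9]
R5 ← R5 − (2)·R1: [0, 2, 13, -7, 12]
R3 ← R3 − (1/2)·R2: [0, 0, 9/2, -9/2, 9]
R4 ← R4 − R2: [0, 0, 2, -2, 4]
R5 ← R5 − R2: [0, 0, 6, -6, 12]
R4 ← R4 − (4/9)·R3: [0, 0, 0, 0, 0]
R5 ← R5 − (4/3)·R3: [0, 0, 0, 0, 0]
3 nonzero rows, so rank(A) = 3.
A has 5 columns; by rank–nullity, nullity = 5 − 3 = 2.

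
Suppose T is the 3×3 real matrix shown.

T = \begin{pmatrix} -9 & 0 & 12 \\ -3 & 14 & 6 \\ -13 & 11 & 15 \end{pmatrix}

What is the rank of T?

3

Row reduce to echelon form.
R2 ← R2 − (1/3)·R1: [0, 14, 2]
R3 ← R3 − (13/9)·R1: [0, 11, -7/3]
R3 ← R3 − (11/14)·R2: [0, 0, -82/21]
Echelon form has 3 nonzero rows, so rank(T) = 3.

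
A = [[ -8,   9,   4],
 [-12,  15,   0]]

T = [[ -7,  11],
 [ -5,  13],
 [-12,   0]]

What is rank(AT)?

First compute AT:
[[-37,  29],
 [  9,  63]]
Now row reduce the product.
R2 ← R2 + (9/37)·R1: [0, 2592/37]
2 nonzero rows, so rank(AT) = 2.

2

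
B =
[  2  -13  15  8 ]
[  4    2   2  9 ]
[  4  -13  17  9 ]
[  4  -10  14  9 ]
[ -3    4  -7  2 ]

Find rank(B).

Row reduce to echelon form.
R2 ← R2 − (2)·R1: [0, 28, -28, -7]
R3 ← R3 − (2)·R1: [0, 13, -13, -7]
R4 ← R4 − (2)·R1: [0, 16, -16, -7]
R5 ← R5 + (3/2)·R1: [0, -31/2, 31/2, 14]
R3 ← R3 − (13/28)·R2: [0, 0, 0, -15/4]
R4 ← R4 − (4/7)·R2: [0, 0, 0, -3]
R5 ← R5 + (31/56)·R2: [0, 0, 0, 81/8]
R4 ← R4 − (4/5)·R3: [0, 0, 0, 0]
R5 ← R5 + (27/10)·R3: [0, 0, 0, 0]
Echelon form has 3 nonzero rows, so rank(B) = 3.

3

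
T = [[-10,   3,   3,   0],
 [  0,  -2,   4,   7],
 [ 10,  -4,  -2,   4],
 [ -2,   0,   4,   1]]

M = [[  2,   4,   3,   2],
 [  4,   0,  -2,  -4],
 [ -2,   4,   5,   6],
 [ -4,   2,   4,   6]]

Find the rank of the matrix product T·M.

2

First compute TM:
[[-14, -28, -21, -14],
 [-44,  30,  52,  74],
 [ -8,  40,  44,  48],
 [-16,  10,  18,  26]]
Now row reduce the product.
R2 ← R2 − (22/7)·R1: [0, 118, 118, 118]
R3 ← R3 − (4/7)·R1: [0, 56, 56, 56]
R4 ← R4 − (8/7)·R1: [0, 42, 42, 42]
R3 ← R3 − (28/59)·R2: [0, 0, 0, 0]
R4 ← R4 − (21/59)·R2: [0, 0, 0, 0]
2 nonzero rows, so rank(TM) = 2.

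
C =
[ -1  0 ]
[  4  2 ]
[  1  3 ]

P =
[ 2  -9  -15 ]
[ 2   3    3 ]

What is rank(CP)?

2

First compute CP:
[[ -2,   9,  15],
 [ 12, -30, -54],
 [  8,   0,  -6]]
Now row reduce the product.
R2 ← R2 + (6)·R1: [0, 24, 36]
R3 ← R3 + (4)·R1: [0, 36, 54]
R3 ← R3 − (3/2)·R2: [0, 0, 0]
2 nonzero rows, so rank(CP) = 2.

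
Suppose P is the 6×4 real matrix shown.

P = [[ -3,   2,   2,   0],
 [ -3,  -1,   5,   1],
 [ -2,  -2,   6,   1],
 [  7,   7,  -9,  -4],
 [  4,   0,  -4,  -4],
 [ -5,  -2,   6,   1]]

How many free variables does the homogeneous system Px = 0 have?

Row reduce to echelon form.
R2 ← R2 − R1: [0, -3, 3, 1]
R3 ← R3 − (2/3)·R1: [0, -10/3, 14/3, 1]
R4 ← R4 + (7/3)·R1: [0, 35/3, -13/3, -4]
R5 ← R5 + (4/3)·R1: [0, 8/3, -4/3, -4]
R6 ← R6 − (5/3)·R1: [0, -16/3, 8/3, 1]
R3 ← R3 − (10/9)·R2: [0, 0, 4/3, -1/9]
R4 ← R4 + (35/9)·R2: [0, 0, 22/3, -1/9]
R5 ← R5 + (8/9)·R2: [0, 0, 4/3, -28/9]
R6 ← R6 − (16/9)·R2: [0, 0, -8/3, -7/9]
R4 ← R4 − (11/2)·R3: [0, 0, 0, 1/2]
R5 ← R5 − R3: [0, 0, 0, -3]
R6 ← R6 + (2)·R3: [0, 0, 0, -1]
R5 ← R5 + (6)·R4: [0, 0, 0, 0]
R6 ← R6 + (2)·R4: [0, 0, 0, 0]
4 nonzero rows, so rank(P) = 4.
P has 4 columns; by rank–nullity, nullity = 4 − 4 = 0.

0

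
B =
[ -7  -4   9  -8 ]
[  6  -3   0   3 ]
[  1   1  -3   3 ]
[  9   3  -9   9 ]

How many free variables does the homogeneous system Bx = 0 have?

Row reduce to echelon form.
R2 ← R2 + (6/7)·R1: [0, -45/7, 54/7, -27/7]
R3 ← R3 + (1/7)·R1: [0, 3/7, -12/7, 13/7]
R4 ← R4 + (9/7)·R1: [0, -15/7, 18/7, -9/7]
R3 ← R3 + (1/15)·R2: [0, 0, -6/5, 8/5]
R4 ← R4 − (1/3)·R2: [0, 0, 0, 0]
3 nonzero rows, so rank(B) = 3.
B has 4 columns; by rank–nullity, nullity = 4 − 3 = 1.

1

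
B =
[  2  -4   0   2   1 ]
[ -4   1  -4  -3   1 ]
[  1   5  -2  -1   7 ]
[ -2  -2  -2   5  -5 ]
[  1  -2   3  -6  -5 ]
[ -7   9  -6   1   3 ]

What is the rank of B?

Row reduce to echelon form.
R2 ← R2 + (2)·R1: [0, -7, -4, 1, 3]
R3 ← R3 − (1/2)·R1: [0, 7, -2, -2, 13/2]
R4 ← R4 + R1: [0, -6, -2, 7, -4]
R5 ← R5 − (1/2)·R1: [0, 0, 3, -7, -11/2]
R6 ← R6 + (7/2)·R1: [0, -5, -6, 8, 13/2]
R3 ← R3 + R2: [0, 0, -6, -1, 19/2]
R4 ← R4 − (6/7)·R2: [0, 0, 10/7, 43/7, -46/7]
R6 ← R6 − (5/7)·R2: [0, 0, -22/7, 51/7, 61/14]
R4 ← R4 + (5/21)·R3: [0, 0, 0, 124/21, -181/42]
R5 ← R5 + (1/2)·R3: [0, 0, 0, -15/2, -3/4]
R6 ← R6 − (11/21)·R3: [0, 0, 0, 164/21, -13/21]
R5 ← R5 + (315/248)·R4: [0, 0, 0, 0, -3087/496]
R6 ← R6 − (41/31)·R4: [0, 0, 0, 0, 315/62]
R6 ← R6 + (40/49)·R5: [0, 0, 0, 0, 0]
Echelon form has 5 nonzero rows, so rank(B) = 5.

5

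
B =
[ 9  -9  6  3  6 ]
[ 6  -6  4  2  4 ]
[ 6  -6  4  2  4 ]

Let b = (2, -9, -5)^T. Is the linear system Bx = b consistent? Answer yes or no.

Row reduce the augmented matrix [B | b].
R2 ← R2 − (2/3)·R1: [0, 0, 0, 0, 0, -31/3]
R3 ← R3 − (2/3)·R1: [0, 0, 0, 0, 0, -19/3]
R3 ← R3 − (19/31)·R2: [0, 0, 0, 0, 0, 0]
The echelon form has 2 nonzero rows; the last pivot sits in the augmented column, so rank(B) = 1 but rank([B|b]) = 2.
Since the ranks differ, the system is inconsistent.

no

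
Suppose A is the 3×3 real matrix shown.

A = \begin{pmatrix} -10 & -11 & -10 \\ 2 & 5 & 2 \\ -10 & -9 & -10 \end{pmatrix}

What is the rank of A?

Row reduce to echelon form.
R2 ← R2 + (1/5)·R1: [0, 14/5, 0]
R3 ← R3 − R1: [0, 2, 0]
R3 ← R3 − (5/7)·R2: [0, 0, 0]
Echelon form has 2 nonzero rows, so rank(A) = 2.

2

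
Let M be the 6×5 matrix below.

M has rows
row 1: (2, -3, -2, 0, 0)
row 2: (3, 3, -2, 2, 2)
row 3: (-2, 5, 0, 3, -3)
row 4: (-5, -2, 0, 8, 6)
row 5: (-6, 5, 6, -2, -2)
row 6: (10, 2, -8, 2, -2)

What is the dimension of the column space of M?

Row reduce to echelon form.
R2 ← R2 − (3/2)·R1: [0, 15/2, 1, 2, 2]
R3 ← R3 + R1: [0, 2, -2, 3, -3]
R4 ← R4 + (5/2)·R1: [0, -19/2, -5, 8, 6]
R5 ← R5 + (3)·R1: [0, -4, 0, -2, -2]
R6 ← R6 − (5)·R1: [0, 17, 2, 2, -2]
R3 ← R3 − (4/15)·R2: [0, 0, -34/15, 37/15, -53/15]
R4 ← R4 + (19/15)·R2: [0, 0, -56/15, 158/15, 128/15]
R5 ← R5 + (8/15)·R2: [0, 0, 8/15, -14/15, -14/15]
R6 ← R6 − (34/15)·R2: [0, 0, -4/15, -38/15, -98/15]
R4 ← R4 − (28/17)·R3: [0, 0, 0, 110/17, 244/17]
R5 ← R5 + (4/17)·R3: [0, 0, 0, -6/17, -30/17]
R6 ← R6 − (2/17)·R3: [0, 0, 0, -48/17, -104/17]
R5 ← R5 + (3/55)·R4: [0, 0, 0, 0, -54/55]
R6 ← R6 + (24/55)·R4: [0, 0, 0, 0, 8/55]
R6 ← R6 + (4/27)·R5: [0, 0, 0, 0, 0]
Echelon form has 5 nonzero rows, so rank(M) = 5.
The column space has dimension equal to the rank: 5.

5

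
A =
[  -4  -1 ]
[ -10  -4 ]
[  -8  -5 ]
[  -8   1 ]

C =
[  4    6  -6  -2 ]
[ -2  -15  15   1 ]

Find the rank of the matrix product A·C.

First compute AC:
[[-14,  -9,   9,   7],
 [-32,   0,   0,  16],
 [-22,  27, -27,  11],
 [-34, -63,  63,  17]]
Now row reduce the product.
R2 ← R2 − (16/7)·R1: [0, 144/7, -144/7, 0]
R3 ← R3 − (11/7)·R1: [0, 288/7, -288/7, 0]
R4 ← R4 − (17/7)·R1: [0, -288/7, 288/7, 0]
R3 ← R3 − (2)·R2: [0, 0, 0, 0]
R4 ← R4 + (2)·R2: [0, 0, 0, 0]
2 nonzero rows, so rank(AC) = 2.

2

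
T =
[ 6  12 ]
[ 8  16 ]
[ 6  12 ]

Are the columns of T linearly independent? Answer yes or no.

no

Row reduce T to echelon form.
R2 ← R2 − (4/3)·R1: [0, 0]
R3 ← R3 − R1: [0, 0]
1 pivot among 2 columns.
Only 1 < 2 pivot columns, so the columns are linearly dependent.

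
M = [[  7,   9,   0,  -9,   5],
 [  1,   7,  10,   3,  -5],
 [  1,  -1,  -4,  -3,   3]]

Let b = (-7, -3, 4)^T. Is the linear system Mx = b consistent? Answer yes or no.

Row reduce the augmented matrix [M | b].
R2 ← R2 − (1/7)·R1: [0, 40/7, 10, 30/7, -40/7, -2]
R3 ← R3 − (1/7)·R1: [0, -16/7, -4, -12/7, 16/7, 5]
R3 ← R3 + (2/5)·R2: [0, 0, 0, 0, 0, 21/5]
The echelon form has 3 nonzero rows; the last pivot sits in the augmented column, so rank(M) = 2 but rank([M|b]) = 3.
Since the ranks differ, the system is inconsistent.

no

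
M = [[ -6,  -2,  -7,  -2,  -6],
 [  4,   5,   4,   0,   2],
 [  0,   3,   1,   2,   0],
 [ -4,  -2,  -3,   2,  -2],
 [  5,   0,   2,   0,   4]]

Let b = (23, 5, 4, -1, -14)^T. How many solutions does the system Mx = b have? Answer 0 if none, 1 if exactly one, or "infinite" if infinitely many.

infinite

Row reduce the augmented matrix [M | b].
R2 ← R2 + (2/3)·R1: [0, 11/3, -2/3, -4/3, -2, 61/3]
R4 ← R4 − (2/3)·R1: [0, -2/3, 5/3, 10/3, 2, -49/3]
R5 ← R5 + (5/6)·R1: [0, -5/3, -23/6, -5/3, -1, 31/6]
R3 ← R3 − (9/11)·R2: [0, 0, 17/11, 34/11, 18/11, -139/11]
R4 ← R4 + (2/11)·R2: [0, 0, 17/11, 34/11, 18/11, -139/11]
R5 ← R5 + (5/11)·R2: [0, 0, -91/22, -25/11, -21/11, 317/22]
R4 ← R4 − R3: [0, 0, 0, 0, 0, 0]
R5 ← R5 + (91/34)·R3: [0, 0, 0, 6, 42/17, -330/17]
Swap R4 ↔ R5
The echelon form has 4 nonzero rows, and every pivot lies in the first 5 columns, so rank(M) = rank([M|b]) = 4.
The system is consistent.
rank = 4 < 5 unknowns, so there are infinitely many solutions.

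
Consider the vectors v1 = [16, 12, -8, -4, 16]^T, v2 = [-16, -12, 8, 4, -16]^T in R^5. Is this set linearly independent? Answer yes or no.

no

Form the matrix with these vectors as rows and row reduce.
R2 ← R2 + R1: [0, 0, 0, 0, 0]
1 nonzero row, so the 2 vectors span a space of dimension 1.
Since 1 < 2, the vectors are linearly dependent.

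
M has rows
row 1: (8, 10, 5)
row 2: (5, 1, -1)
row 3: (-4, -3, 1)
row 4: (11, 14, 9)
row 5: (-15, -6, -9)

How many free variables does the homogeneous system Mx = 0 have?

Row reduce to echelon form.
R2 ← R2 − (5/8)·R1: [0, -21/4, -33/8]
R3 ← R3 + (1/2)·R1: [0, 2, 7/2]
R4 ← R4 − (11/8)·R1: [0, 1/4, 17/8]
R5 ← R5 + (15/8)·R1: [0, 51/4, 3/8]
R3 ← R3 + (8/21)·R2: [0, 0, 27/14]
R4 ← R4 + (1/21)·R2: [0, 0, 27/14]
R5 ← R5 + (17/7)·R2: [0, 0, -135/14]
R4 ← R4 − R3: [0, 0, 0]
R5 ← R5 + (5)·R3: [0, 0, 0]
3 nonzero rows, so rank(M) = 3.
M has 3 columns; by rank–nullity, nullity = 3 − 3 = 0.

0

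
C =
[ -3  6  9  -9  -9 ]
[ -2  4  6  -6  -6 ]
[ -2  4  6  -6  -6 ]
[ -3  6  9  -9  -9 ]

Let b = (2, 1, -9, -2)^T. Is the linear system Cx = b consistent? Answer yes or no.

no

Row reduce the augmented matrix [C | b].
R2 ← R2 − (2/3)·R1: [0, 0, 0, 0, 0, -1/3]
R3 ← R3 − (2/3)·R1: [0, 0, 0, 0, 0, -31/3]
R4 ← R4 − R1: [0, 0, 0, 0, 0, -4]
R3 ← R3 − (31)·R2: [0, 0, 0, 0, 0, 0]
R4 ← R4 − (12)·R2: [0, 0, 0, 0, 0, 0]
The echelon form has 2 nonzero rows; the last pivot sits in the augmented column, so rank(C) = 1 but rank([C|b]) = 2.
Since the ranks differ, the system is inconsistent.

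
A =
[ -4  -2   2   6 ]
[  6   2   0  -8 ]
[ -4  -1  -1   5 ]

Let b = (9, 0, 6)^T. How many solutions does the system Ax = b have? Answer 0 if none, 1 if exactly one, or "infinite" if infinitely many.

Row reduce the augmented matrix [A | b].
R2 ← R2 + (3/2)·R1: [0, -1, 3, 1, 27/2]
R3 ← R3 − R1: [0, 1, -3, -1, -3]
R3 ← R3 + R2: [0, 0, 0, 0, 21/2]
The echelon form has 3 nonzero rows; the last pivot sits in the augmented column, so rank(A) = 2 but rank([A|b]) = 3.
Since the ranks differ, the system is inconsistent.
It has no solutions.

0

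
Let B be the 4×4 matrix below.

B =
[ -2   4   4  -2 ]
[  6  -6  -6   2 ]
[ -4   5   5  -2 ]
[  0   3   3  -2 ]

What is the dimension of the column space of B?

Row reduce to echelon form.
R2 ← R2 + (3)·R1: [0, 6, 6, -4]
R3 ← R3 − (2)·R1: [0, -3, -3, 2]
R3 ← R3 + (1/2)·R2: [0, 0, 0, 0]
R4 ← R4 − (1/2)·R2: [0, 0, 0, 0]
Echelon form has 2 nonzero rows, so rank(B) = 2.
The column space has dimension equal to the rank: 2.

2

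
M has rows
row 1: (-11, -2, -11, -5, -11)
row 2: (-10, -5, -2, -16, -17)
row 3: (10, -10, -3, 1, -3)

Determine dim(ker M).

Row reduce to echelon form.
R2 ← R2 − (10/11)·R1: [0, -35/11, 8, -126/11, -7]
R3 ← R3 + (10/11)·R1: [0, -130/11, -13, -39/11, -13]
R3 ← R3 − (26/7)·R2: [0, 0, -299/7, 39, 13]
3 nonzero rows, so rank(M) = 3.
M has 5 columns; by rank–nullity, nullity = 5 − 3 = 2.

2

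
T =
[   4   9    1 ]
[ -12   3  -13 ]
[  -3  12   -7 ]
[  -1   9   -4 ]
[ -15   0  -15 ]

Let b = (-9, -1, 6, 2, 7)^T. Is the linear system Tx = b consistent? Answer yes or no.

no

Row reduce the augmented matrix [T | b].
R2 ← R2 + (3)·R1: [0, 30, -10, -28]
R3 ← R3 + (3/4)·R1: [0, 75/4, -25/4, -3/4]
R4 ← R4 + (1/4)·R1: [0, 45/4, -15/4, -1/4]
R5 ← R5 + (15/4)·R1: [0, 135/4, -45/4, -107/4]
R3 ← R3 − (5/8)·R2: [0, 0, 0, 67/4]
R4 ← R4 − (3/8)·R2: [0, 0, 0, 41/4]
R5 ← R5 − (9/8)·R2: [0, 0, 0, 19/4]
R4 ← R4 − (41/67)·R3: [0, 0, 0, 0]
R5 ← R5 − (19/67)·R3: [0, 0, 0, 0]
The echelon form has 3 nonzero rows; the last pivot sits in the augmented column, so rank(T) = 2 but rank([T|b]) = 3.
Since the ranks differ, the system is inconsistent.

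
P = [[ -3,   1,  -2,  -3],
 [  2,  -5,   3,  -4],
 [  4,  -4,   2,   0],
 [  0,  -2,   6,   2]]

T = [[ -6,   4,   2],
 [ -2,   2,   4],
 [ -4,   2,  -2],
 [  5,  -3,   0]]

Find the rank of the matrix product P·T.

First compute PT:
[[  9,  -5,   2],
 [-34,  16, -22],
 [-24,  12, -12],
 [-10,   2, -20]]
Now row reduce the product.
R2 ← R2 + (34/9)·R1: [0, -26/9, -130/9]
R3 ← R3 + (8/3)·R1: [0, -4/3, -20/3]
R4 ← R4 + (10/9)·R1: [0, -32/9, -160/9]
R3 ← R3 − (6/13)·R2: [0, 0, 0]
R4 ← R4 − (16/13)·R2: [0, 0, 0]
2 nonzero rows, so rank(PT) = 2.

2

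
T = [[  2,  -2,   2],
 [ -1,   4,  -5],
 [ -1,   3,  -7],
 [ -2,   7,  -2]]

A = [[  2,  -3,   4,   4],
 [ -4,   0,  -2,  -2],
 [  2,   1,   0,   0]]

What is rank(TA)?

First compute TA:
[[ 16,  -4,  12,  12],
 [-28,  -2, -12, -12],
 [-28,  -4, -10, -10],
 [-36,   4, -22, -22]]
Now row reduce the product.
R2 ← R2 + (7/4)·R1: [0, -9, 9, 9]
R3 ← R3 + (7/4)·R1: [0, -11, 11, 11]
R4 ← R4 + (9/4)·R1: [0, -5, 5, 5]
R3 ← R3 − (11/9)·R2: [0, 0, 0, 0]
R4 ← R4 − (5/9)·R2: [0, 0, 0, 0]
2 nonzero rows, so rank(TA) = 2.

2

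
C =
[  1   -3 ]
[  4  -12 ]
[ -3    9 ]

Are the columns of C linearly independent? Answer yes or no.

no

Row reduce C to echelon form.
R2 ← R2 − (4)·R1: [0, 0]
R3 ← R3 + (3)·R1: [0, 0]
1 pivot among 2 columns.
Only 1 < 2 pivot columns, so the columns are linearly dependent.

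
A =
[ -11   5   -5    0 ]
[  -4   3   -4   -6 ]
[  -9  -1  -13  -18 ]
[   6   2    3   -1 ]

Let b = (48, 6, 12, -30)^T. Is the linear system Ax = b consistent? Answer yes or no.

Row reduce the augmented matrix [A | b].
R2 ← R2 − (4/11)·R1: [0, 13/11, -24/11, -6, -126/11]
R3 ← R3 − (9/11)·R1: [0, -56/11, -98/11, -18, -300/11]
R4 ← R4 + (6/11)·R1: [0, 52/11, 3/11, -1, -42/11]
R3 ← R3 + (56/13)·R2: [0, 0, -238/13, -570/13, -996/13]
R4 ← R4 − (4)·R2: [0, 0, 9, 23, 42]
R4 ← R4 + (117/238)·R3: [0, 0, 0, 172/119, 516/119]
The echelon form has 4 nonzero rows, and every pivot lies in the first 4 columns, so rank(A) = rank([A|b]) = 4.
The system is consistent.

yes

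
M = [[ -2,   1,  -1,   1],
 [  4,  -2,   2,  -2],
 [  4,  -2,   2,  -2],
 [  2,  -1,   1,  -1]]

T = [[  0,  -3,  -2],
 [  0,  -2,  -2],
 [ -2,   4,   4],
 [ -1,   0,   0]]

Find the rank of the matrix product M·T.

First compute MT:
[[  1,   0,  -2],
 [ -2,   0,   4],
 [ -2,   0,   4],
 [ -1,   0,   2]]
Now row reduce the product.
R2 ← R2 + (2)·R1: [0, 0, 0]
R3 ← R3 + (2)·R1: [0, 0, 0]
R4 ← R4 + R1: [0, 0, 0]
1 nonzero row, so rank(MT) = 1.

1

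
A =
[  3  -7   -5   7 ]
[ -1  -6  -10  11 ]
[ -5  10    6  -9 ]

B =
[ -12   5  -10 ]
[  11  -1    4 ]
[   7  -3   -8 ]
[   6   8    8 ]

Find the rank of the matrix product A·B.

First compute AB:
[[-106,  93,  38],
 [-58, 119, 154],
 [158, -125, -30]]
Now row reduce the product.
R2 ← R2 − (29/53)·R1: [0, 3610/53, 7060/53]
R3 ← R3 + (79/53)·R1: [0, 722/53, 1412/53]
R3 ← R3 − (1/5)·R2: [0, 0, 0]
2 nonzero rows, so rank(AB) = 2.

2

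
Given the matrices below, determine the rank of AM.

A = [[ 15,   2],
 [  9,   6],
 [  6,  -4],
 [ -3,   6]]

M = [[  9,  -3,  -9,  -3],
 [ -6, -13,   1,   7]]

2

First compute AM:
[[123, -71, -133, -31],
 [ 45, -105, -75,  15],
 [ 78,  34, -58, -46],
 [-63, -69,  33,  51]]
Now row reduce the product.
R2 ← R2 − (15/41)·R1: [0, -3240/41, -1080/41, 1080/41]
R3 ← R3 − (26/41)·R1: [0, 3240/41, 1080/41, -1080/41]
R4 ← R4 + (21/41)·R1: [0, -4320/41, -1440/41, 1440/41]
R3 ← R3 + R2: [0, 0, 0, 0]
R4 ← R4 − (4/3)·R2: [0, 0, 0, 0]
2 nonzero rows, so rank(AM) = 2.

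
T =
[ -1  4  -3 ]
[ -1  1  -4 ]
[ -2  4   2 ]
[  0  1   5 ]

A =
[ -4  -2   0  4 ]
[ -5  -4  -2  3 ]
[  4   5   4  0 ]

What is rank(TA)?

2

First compute TA:
[[-28, -29, -20,   8],
 [-17, -22, -18,  -1],
 [ -4,  -2,   0,   4],
 [ 15,  21,  18,   3]]
Now row reduce the product.
R2 ← R2 − (17/28)·R1: [0, -123/28, -41/7, -41/7]
R3 ← R3 − (1/7)·R1: [0, 15/7, 20/7, 20/7]
R4 ← R4 + (15/28)·R1: [0, 153/28, 51/7, 51/7]
R3 ← R3 + (20/41)·R2: [0, 0, 0, 0]
R4 ← R4 + (51/41)·R2: [0, 0, 0, 0]
2 nonzero rows, so rank(TA) = 2.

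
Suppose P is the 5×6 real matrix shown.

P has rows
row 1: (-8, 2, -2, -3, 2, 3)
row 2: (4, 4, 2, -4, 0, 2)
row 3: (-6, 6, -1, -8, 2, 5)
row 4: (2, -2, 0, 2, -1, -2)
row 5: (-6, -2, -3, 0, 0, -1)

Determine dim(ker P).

Row reduce to echelon form.
R2 ← R2 + (1/2)·R1: [0, 5, 1, -11/2, 1, 7/2]
R3 ← R3 − (3/4)·R1: [0, 9/2, 1/2, -23/4, 1/2, 11/4]
R4 ← R4 + (1/4)·R1: [0, -3/2, -1/2, 5/4, -1/2, -5/4]
R5 ← R5 − (3/4)·R1: [0, -7/2, -3/2, 9/4, -3/2, -13/4]
R3 ← R3 − (9/10)·R2: [0, 0, -2/5, -4/5, -2/5, -2/5]
R4 ← R4 + (3/10)·R2: [0, 0, -1/5, -2/5, -1/5, -1/5]
R5 ← R5 + (7/10)·R2: [0, 0, -4/5, -8/5, -4/5, -4/5]
R4 ← R4 − (1/2)·R3: [0, 0, 0, 0, 0, 0]
R5 ← R5 − (2)·R3: [0, 0, 0, 0, 0, 0]
3 nonzero rows, so rank(P) = 3.
P has 6 columns; by rank–nullity, nullity = 6 − 3 = 3.

3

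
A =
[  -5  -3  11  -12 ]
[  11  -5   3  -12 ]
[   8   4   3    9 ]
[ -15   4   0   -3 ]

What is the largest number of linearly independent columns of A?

Row reduce to echelon form.
R2 ← R2 + (11/5)·R1: [0, -58/5, 136/5, -192/5]
R3 ← R3 + (8/5)·R1: [0, -4/5, 103/5, -51/5]
R4 ← R4 − (3)·R1: [0, 13, -33, 33]
R3 ← R3 − (2/29)·R2: [0, 0, 543/29, -219/29]
R4 ← R4 + (65/58)·R2: [0, 0, -73/29, -291/29]
R4 ← R4 + (73/543)·R3: [0, 0, 0, -2000/181]
Echelon form has 4 nonzero rows, so rank(A) = 4.
The rank gives the maximum number of linearly independent columns: 4.

4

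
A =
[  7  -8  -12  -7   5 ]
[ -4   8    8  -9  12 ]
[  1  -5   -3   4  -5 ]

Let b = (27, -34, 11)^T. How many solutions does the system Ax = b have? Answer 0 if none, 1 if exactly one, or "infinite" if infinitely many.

infinite

Row reduce the augmented matrix [A | b].
R2 ← R2 + (4/7)·R1: [0, 24/7, 8/7, -13, 104/7, -130/7]
R3 ← R3 − (1/7)·R1: [0, -27/7, -9/7, 5, -40/7, 50/7]
R3 ← R3 + (9/8)·R2: [0, 0, 0, -77/8, 11, -55/4]
The echelon form has 3 nonzero rows, and every pivot lies in the first 5 columns, so rank(A) = rank([A|b]) = 3.
The system is consistent.
rank = 3 < 5 unknowns, so there are infinitely many solutions.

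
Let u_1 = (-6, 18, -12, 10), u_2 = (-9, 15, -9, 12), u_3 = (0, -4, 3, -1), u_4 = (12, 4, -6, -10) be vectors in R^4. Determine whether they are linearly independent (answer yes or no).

no

Form the matrix with these vectors as rows and row reduce.
R2 ← R2 − (3/2)·R1: [0, -12, 9, -3]
R4 ← R4 + (2)·R1: [0, 40, -30, 10]
R3 ← R3 − (1/3)·R2: [0, 0, 0, 0]
R4 ← R4 + (10/3)·R2: [0, 0, 0, 0]
2 nonzero rows, so the 4 vectors span a space of dimension 2.
Since 2 < 4, the vectors are linearly dependent.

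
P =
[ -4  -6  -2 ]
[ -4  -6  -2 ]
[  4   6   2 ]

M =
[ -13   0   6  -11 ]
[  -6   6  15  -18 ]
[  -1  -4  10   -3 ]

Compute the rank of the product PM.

1

First compute PM:
[[ 90, -28, -134, 158],
 [ 90, -28, -134, 158],
 [-90,  28, 134, -158]]
Now row reduce the product.
R2 ← R2 − R1: [0, 0, 0, 0]
R3 ← R3 + R1: [0, 0, 0, 0]
1 nonzero row, so rank(PM) = 1.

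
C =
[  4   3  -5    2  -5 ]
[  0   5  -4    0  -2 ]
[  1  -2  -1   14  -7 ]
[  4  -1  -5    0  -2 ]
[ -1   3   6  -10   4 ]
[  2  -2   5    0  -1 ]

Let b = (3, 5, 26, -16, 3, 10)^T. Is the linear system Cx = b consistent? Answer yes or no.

Row reduce the augmented matrix [C | b].
R3 ← R3 − (1/4)·R1: [0, -11/4, 1/4, 27/2, -23/4, 101/4]
R4 ← R4 − R1: [0, -4, 0, -2, 3, -19]
R5 ← R5 + (1/4)·R1: [0, 15/4, 19/4, -19/2, 11/4, 15/4]
R6 ← R6 − (1/2)·R1: [0, -7/2, 15/2, -1, 3/2, 17/2]
R3 ← R3 + (11/20)·R2: [0, 0, -39/20, 27/2, -137/20, 28]
R4 ← R4 + (4/5)·R2: [0, 0, -16/5, -2, 7/5, -15]
R5 ← R5 − (3/4)·R2: [0, 0, 31/4, -19/2, 17/4, 0]
R6 ← R6 + (7/10)·R2: [0, 0, 47/10, -1, 1/10, 12]
R4 ← R4 − (64/39)·R3: [0, 0, 0, -314/13, 493/39, -2377/39]
R5 ← R5 + (155/39)·R3: [0, 0, 0, 574/13, -896/39, 4340/39]
R6 ← R6 + (94/39)·R3: [0, 0, 0, 410/13, -640/39, 3100/39]
R5 ← R5 + (287/157)·R4: [0, 0, 0, 0, 21/157, -21/157]
R6 ← R6 + (205/157)·R4: [0, 0, 0, 0, 15/157, -15/157]
R6 ← R6 − (5/7)·R5: [0, 0, 0, 0, 0, 0]
The echelon form has 5 nonzero rows, and every pivot lies in the first 5 columns, so rank(C) = rank([C|b]) = 5.
The system is consistent.

yes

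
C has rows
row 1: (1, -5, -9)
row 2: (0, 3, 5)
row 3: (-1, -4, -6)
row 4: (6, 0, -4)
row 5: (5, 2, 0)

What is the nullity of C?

Row reduce to echelon form.
R3 ← R3 + R1: [0, -9, -15]
R4 ← R4 − (6)·R1: [0, 30, 50]
R5 ← R5 − (5)·R1: [0, 27, 45]
R3 ← R3 + (3)·R2: [0, 0, 0]
R4 ← R4 − (10)·R2: [0, 0, 0]
R5 ← R5 − (9)·R2: [0, 0, 0]
2 nonzero rows, so rank(C) = 2.
C has 3 columns; by rank–nullity, nullity = 3 − 2 = 1.

1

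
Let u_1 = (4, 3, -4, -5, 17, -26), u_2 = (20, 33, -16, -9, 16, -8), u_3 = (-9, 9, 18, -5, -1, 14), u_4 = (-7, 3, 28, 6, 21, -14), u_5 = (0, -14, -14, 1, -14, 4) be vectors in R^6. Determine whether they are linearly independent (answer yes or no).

no

Form the matrix with these vectors as rows and row reduce.
R2 ← R2 − (5)·R1: [0, 18, 4, 16, -69, 122]
R3 ← R3 + (9/4)·R1: [0, 63/4, 9, -65/4, 149/4, -89/2]
R4 ← R4 + (7/4)·R1: [0, 33/4, 21, -11/4, 203/4, -119/2]
R3 ← R3 − (7/8)·R2: [0, 0, 11/2, -121/4, 781/8, -605/4]
R4 ← R4 − (11/24)·R2: [0, 0, 115/6, -121/12, 659/8, -1385/12]
R5 ← R5 + (7/9)·R2: [0, 0, -98/9, 121/9, -203/3, 890/9]
R4 ← R4 − (115/33)·R3: [0, 0, 0, 286/3, -1547/6, 1235/3]
R5 ← R5 + (196/99)·R3: [0, 0, 0, -418/9, 2261/18, -1805/9]
R5 ← R5 + (19/39)·R4: [0, 0, 0, 0, 0, 0]
4 nonzero rows, so the 5 vectors span a space of dimension 4.
Since 4 < 5, the vectors are linearly dependent.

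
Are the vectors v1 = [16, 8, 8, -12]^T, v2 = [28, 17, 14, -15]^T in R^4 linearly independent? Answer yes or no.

Form the matrix with these vectors as rows and row reduce.
R2 ← R2 − (7/4)·R1: [0, 3, 0, 6]
2 nonzero rows, so the 2 vectors span a space of dimension 2.
Since 2 = 2, the vectors are linearly independent.

yes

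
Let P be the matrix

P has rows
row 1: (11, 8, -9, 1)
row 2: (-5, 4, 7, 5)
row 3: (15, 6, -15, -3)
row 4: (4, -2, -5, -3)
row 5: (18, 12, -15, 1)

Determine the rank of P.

3

Row reduce to echelon form.
R2 ← R2 + (5/11)·R1: [0, 84/11, 32/11, 60/11]
R3 ← R3 − (15/11)·R1: [0, -54/11, -30/11, -48/11]
R4 ← R4 − (4/11)·R1: [0, -54/11, -19/11, -37/11]
R5 ← R5 − (18/11)·R1: [0, -12/11, -3/11, -7/11]
R3 ← R3 + (9/14)·R2: [0, 0, -6/7, -6/7]
R4 ← R4 + (9/14)·R2: [0, 0, 1/7, 1/7]
R5 ← R5 + (1/7)·R2: [0, 0, 1/7, 1/7]
R4 ← R4 + (1/6)·R3: [0, 0, 0, 0]
R5 ← R5 + (1/6)·R3: [0, 0, 0, 0]
Echelon form has 3 nonzero rows, so rank(P) = 3.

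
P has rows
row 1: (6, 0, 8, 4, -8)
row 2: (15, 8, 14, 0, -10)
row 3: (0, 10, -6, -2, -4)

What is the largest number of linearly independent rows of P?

Row reduce to echelon form.
R2 ← R2 − (5/2)·R1: [0, 8, -6, -10, 10]
R3 ← R3 − (5/4)·R2: [0, 0, 3/2, 21/2, -33/2]
Echelon form has 3 nonzero rows, so rank(P) = 3.
The rank gives the maximum number of linearly independent rows: 3.

3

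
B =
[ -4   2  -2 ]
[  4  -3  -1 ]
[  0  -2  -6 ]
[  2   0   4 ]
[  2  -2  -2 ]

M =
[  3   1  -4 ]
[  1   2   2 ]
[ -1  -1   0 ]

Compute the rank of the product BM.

First compute BM:
[[ -8,   2,  20],
 [ 10,  -1, -22],
 [  4,   2,  -4],
 [  2,  -2,  -8],
 [  6,   0, -12]]
Now row reduce the product.
R2 ← R2 + (5/4)·R1: [0, 3/2, 3]
R3 ← R3 + (1/2)·R1: [0, 3, 6]
R4 ← R4 + (1/4)·R1: [0, -3/2, -3]
R5 ← R5 + (3/4)·R1: [0, 3/2, 3]
R3 ← R3 − (2)·R2: [0, 0, 0]
R4 ← R4 + R2: [0, 0, 0]
R5 ← R5 − R2: [0, 0, 0]
2 nonzero rows, so rank(BM) = 2.

2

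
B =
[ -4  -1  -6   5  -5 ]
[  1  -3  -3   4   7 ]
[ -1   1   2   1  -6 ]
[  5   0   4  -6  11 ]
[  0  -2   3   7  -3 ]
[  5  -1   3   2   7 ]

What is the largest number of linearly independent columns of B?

Row reduce to echelon form.
R2 ← R2 + (1/4)·R1: [0, -13/4, -9/2, 21/4, 23/4]
R3 ← R3 − (1/4)·R1: [0, 5/4, 7/2, -1/4, -19/4]
R4 ← R4 + (5/4)·R1: [0, -5/4, -7/2, 1/4, 19/4]
R6 ← R6 + (5/4)·R1: [0, -9/4, -9/2, 33/4, 3/4]
R3 ← R3 + (5/13)·R2: [0, 0, 23/13, 23/13, -33/13]
R4 ← R4 − (5/13)·R2: [0, 0, -23/13, -23/13, 33/13]
R5 ← R5 − (8/13)·R2: [0, 0, 75/13, 49/13, -85/13]
R6 ← R6 − (9/13)·R2: [0, 0, -18/13, 60/13, -42/13]
R4 ← R4 + R3: [0, 0, 0, 0, 0]
R5 ← R5 − (75/23)·R3: [0, 0, 0, -2, 40/23]
R6 ← R6 + (18/23)·R3: [0, 0, 0, 6, -120/23]
Swap R4 ↔ R5
R6 ← R6 + (3)·R4: [0, 0, 0, 0, 0]
Echelon form has 4 nonzero rows, so rank(B) = 4.
The rank gives the maximum number of linearly independent columns: 4.

4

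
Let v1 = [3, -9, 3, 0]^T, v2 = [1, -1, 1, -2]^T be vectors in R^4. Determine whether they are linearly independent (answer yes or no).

yes

Form the matrix with these vectors as rows and row reduce.
R2 ← R2 − (1/3)·R1: [0, 2, 0, -2]
2 nonzero rows, so the 2 vectors span a space of dimension 2.
Since 2 = 2, the vectors are linearly independent.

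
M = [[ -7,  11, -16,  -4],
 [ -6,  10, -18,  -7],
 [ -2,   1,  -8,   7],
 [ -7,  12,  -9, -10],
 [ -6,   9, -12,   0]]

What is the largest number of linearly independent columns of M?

4

Row reduce to echelon form.
R2 ← R2 − (6/7)·R1: [0, 4/7, -30/7, -25/7]
R3 ← R3 − (2/7)·R1: [0, -15/7, -24/7, 57/7]
R4 ← R4 − R1: [0, 1, 7, -6]
R5 ← R5 − (6/7)·R1: [0, -3/7, 12/7, 24/7]
R3 ← R3 + (15/4)·R2: [0, 0, -39/2, -21/4]
R4 ← R4 − (7/4)·R2: [0, 0, 29/2, 1/4]
R5 ← R5 + (3/4)·R2: [0, 0, -3/2, 3/4]
R4 ← R4 + (29/39)·R3: [0, 0, 0, -95/26]
R5 ← R5 − (1/13)·R3: [0, 0, 0, 15/13]
R5 ← R5 + (6/19)·R4: [0, 0, 0, 0]
Echelon form has 4 nonzero rows, so rank(M) = 4.
The rank gives the maximum number of linearly independent columns: 4.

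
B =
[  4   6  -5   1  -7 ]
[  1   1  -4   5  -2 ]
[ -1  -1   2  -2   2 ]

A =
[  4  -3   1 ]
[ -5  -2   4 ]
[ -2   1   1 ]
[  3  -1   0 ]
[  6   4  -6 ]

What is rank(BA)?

First compute BA:
[[-43, -58,  65],
 [ 10, -22,  13],
 [  3,  17, -15]]
Now row reduce the product.
R2 ← R2 + (10/43)·R1: [0, -1526/43, 1209/43]
R3 ← R3 + (3/43)·R1: [0, 557/43, -450/43]
R3 ← R3 + (557/1526)·R2: [0, 0, -309/1526]
3 nonzero rows, so rank(BA) = 3.

3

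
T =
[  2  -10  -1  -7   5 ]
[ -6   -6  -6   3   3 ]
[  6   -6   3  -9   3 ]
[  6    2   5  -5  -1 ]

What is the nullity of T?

3

Row reduce to echelon form.
R2 ← R2 + (3)·R1: [0, -36, -9, -18, 18]
R3 ← R3 − (3)·R1: [0, 24, 6, 12, -12]
R4 ← R4 − (3)·R1: [0, 32, 8, 16, -16]
R3 ← R3 + (2/3)·R2: [0, 0, 0, 0, 0]
R4 ← R4 + (8/9)·R2: [0, 0, 0, 0, 0]
2 nonzero rows, so rank(T) = 2.
T has 5 columns; by rank–nullity, nullity = 5 − 2 = 3.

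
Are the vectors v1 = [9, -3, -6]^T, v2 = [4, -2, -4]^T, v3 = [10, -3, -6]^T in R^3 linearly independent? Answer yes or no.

no

Form the matrix with these vectors as rows and row reduce.
R2 ← R2 − (4/9)·R1: [0, -2/3, -4/3]
R3 ← R3 − (10/9)·R1: [0, 1/3, 2/3]
R3 ← R3 + (1/2)·R2: [0, 0, 0]
2 nonzero rows, so the 3 vectors span a space of dimension 2.
Since 2 < 3, the vectors are linearly dependent.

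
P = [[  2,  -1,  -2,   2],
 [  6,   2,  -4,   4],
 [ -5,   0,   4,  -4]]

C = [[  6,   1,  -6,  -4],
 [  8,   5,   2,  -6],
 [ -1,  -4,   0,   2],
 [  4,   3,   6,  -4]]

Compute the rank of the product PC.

First compute PC:
[[ 14,  11,  -2, -14],
 [ 72,  44,  -8, -60],
 [-50, -33,   6,  44]]
Now row reduce the product.
R2 ← R2 − (36/7)·R1: [0, -88/7, 16/7, 12]
R3 ← R3 + (25/7)·R1: [0, 44/7, -8/7, -6]
R3 ← R3 + (1/2)·R2: [0, 0, 0, 0]
2 nonzero rows, so rank(PC) = 2.

2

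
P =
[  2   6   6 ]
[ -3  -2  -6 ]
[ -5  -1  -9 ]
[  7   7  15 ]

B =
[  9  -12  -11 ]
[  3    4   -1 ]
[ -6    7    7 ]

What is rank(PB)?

2

First compute PB:
[[  0,  42,  14],
 [  3, -14,  -7],
 [  6,  -7,  -7],
 [ -6,  49,  21]]
Now row reduce the product.
Swap R1 ↔ R2
R3 ← R3 − (2)·R1: [0, 21, 7]
R4 ← R4 + (2)·R1: [0, 21, 7]
R3 ← R3 − (1/2)·R2: [0, 0, 0]
R4 ← R4 − (1/2)·R2: [0, 0, 0]
2 nonzero rows, so rank(PB) = 2.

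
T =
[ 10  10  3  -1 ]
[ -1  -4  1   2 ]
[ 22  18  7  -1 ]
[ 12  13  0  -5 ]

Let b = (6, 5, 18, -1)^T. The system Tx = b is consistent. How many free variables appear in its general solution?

1

Row reduce the augmented matrix [T | b].
R2 ← R2 + (1/10)·R1: [0, -3, 13/10, 19/10, 28/5]
R3 ← R3 − (11/5)·R1: [0, -4, 2/5, 6/5, 24/5]
R4 ← R4 − (6/5)·R1: [0, 1, -18/5, -19/5, -41/5]
R3 ← R3 − (4/3)·R2: [0, 0, -4/3, -4/3, -8/3]
R4 ← R4 + (1/3)·R2: [0, 0, -19/6, -19/6, -19/3]
R4 ← R4 − (19/8)·R3: [0, 0, 0, 0, 0]
The echelon form has 3 nonzero rows, and every pivot lies in the first 4 columns, so rank(T) = rank([T|b]) = 3.
The system is consistent.
Free variables = (unknowns) − (rank) = 4 − 3 = 1.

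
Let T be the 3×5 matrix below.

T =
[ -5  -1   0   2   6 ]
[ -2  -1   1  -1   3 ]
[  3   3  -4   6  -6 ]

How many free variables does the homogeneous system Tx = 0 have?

Row reduce to echelon form.
R2 ← R2 − (2/5)·R1: [0, -3/5, 1, -9/5, 3/5]
R3 ← R3 + (3/5)·R1: [0, 12/5, -4, 36/5, -12/5]
R3 ← R3 + (4)·R2: [0, 0, 0, 0, 0]
2 nonzero rows, so rank(T) = 2.
T has 5 columns; by rank–nullity, nullity = 5 − 2 = 3.

3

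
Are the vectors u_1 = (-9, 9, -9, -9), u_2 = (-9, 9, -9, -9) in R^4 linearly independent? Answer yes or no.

no

Form the matrix with these vectors as rows and row reduce.
R2 ← R2 − R1: [0, 0, 0, 0]
1 nonzero row, so the 2 vectors span a space of dimension 1.
Since 1 < 2, the vectors are linearly dependent.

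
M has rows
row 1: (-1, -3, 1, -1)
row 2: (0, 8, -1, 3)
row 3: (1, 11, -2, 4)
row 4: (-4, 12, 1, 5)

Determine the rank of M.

Row reduce to echelon form.
R3 ← R3 + R1: [0, 8, -1, 3]
R4 ← R4 − (4)·R1: [0, 24, -3, 9]
R3 ← R3 − R2: [0, 0, 0, 0]
R4 ← R4 − (3)·R2: [0, 0, 0, 0]
Echelon form has 2 nonzero rows, so rank(M) = 2.

2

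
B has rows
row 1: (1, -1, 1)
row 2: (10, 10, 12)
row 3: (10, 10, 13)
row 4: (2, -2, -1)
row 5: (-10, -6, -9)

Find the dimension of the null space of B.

Row reduce to echelon form.
R2 ← R2 − (10)·R1: [0, 20, 2]
R3 ← R3 − (10)·R1: [0, 20, 3]
R4 ← R4 − (2)·R1: [0, 0, -3]
R5 ← R5 + (10)·R1: [0, -16, 1]
R3 ← R3 − R2: [0, 0, 1]
R5 ← R5 + (4/5)·R2: [0, 0, 13/5]
R4 ← R4 + (3)·R3: [0, 0, 0]
R5 ← R5 − (13/5)·R3: [0, 0, 0]
3 nonzero rows, so rank(B) = 3.
B has 3 columns; by rank–nullity, nullity = 3 − 3 = 0.

0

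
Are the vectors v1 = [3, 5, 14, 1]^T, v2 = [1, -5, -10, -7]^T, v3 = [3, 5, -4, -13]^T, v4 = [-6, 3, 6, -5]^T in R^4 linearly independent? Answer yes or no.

yes

Form the matrix with these vectors as rows and row reduce.
R2 ← R2 − (1/3)·R1: [0, -20/3, -44/3, -22/3]
R3 ← R3 − R1: [0, 0, -18, -14]
R4 ← R4 + (2)·R1: [0, 13, 34, -3]
R4 ← R4 + (39/20)·R2: [0, 0, 27/5, -173/10]
R4 ← R4 + (3/10)·R3: [0, 0, 0, -43/2]
4 nonzero rows, so the 4 vectors span a space of dimension 4.
Since 4 = 4, the vectors are linearly independent.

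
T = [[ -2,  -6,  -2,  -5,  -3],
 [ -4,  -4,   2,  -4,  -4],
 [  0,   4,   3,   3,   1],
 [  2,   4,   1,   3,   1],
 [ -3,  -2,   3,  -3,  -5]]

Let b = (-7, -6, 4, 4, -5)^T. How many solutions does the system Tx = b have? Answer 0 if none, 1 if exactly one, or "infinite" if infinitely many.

infinite

Row reduce the augmented matrix [T | b].
R2 ← R2 − (2)·R1: [0, 8, 6, 6, 2, 8]
R4 ← R4 + R1: [0, -2, -1, -2, -2, -3]
R5 ← R5 − (3/2)·R1: [0, 7, 6, 9/2, -1/2, 11/2]
R3 ← R3 − (1/2)·R2: [0, 0, 0, 0, 0, 0]
R4 ← R4 + (1/4)·R2: [0, 0, 1/2, -1/2, -3/2, -1]
R5 ← R5 − (7/8)·R2: [0, 0, 3/4, -3/4, -9/4, -3/2]
Swap R3 ↔ R4
R5 ← R5 − (3/2)·R3: [0, 0, 0, 0, 0, 0]
The echelon form has 3 nonzero rows, and every pivot lies in the first 5 columns, so rank(T) = rank([T|b]) = 3.
The system is consistent.
rank = 3 < 5 unknowns, so there are infinitely many solutions.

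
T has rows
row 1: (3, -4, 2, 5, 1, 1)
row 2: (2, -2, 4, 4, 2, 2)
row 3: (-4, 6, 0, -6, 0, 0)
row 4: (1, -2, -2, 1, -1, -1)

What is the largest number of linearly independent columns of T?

2

Row reduce to echelon form.
R2 ← R2 − (2/3)·R1: [0, 2/3, 8/3, 2/3, 4/3, 4/3]
R3 ← R3 + (4/3)·R1: [0, 2/3, 8/3, 2/3, 4/3, 4/3]
R4 ← R4 − (1/3)·R1: [0, -2/3, -8/3, -2/3, -4/3, -4/3]
R3 ← R3 − R2: [0, 0, 0, 0, 0, 0]
R4 ← R4 + R2: [0, 0, 0, 0, 0, 0]
Echelon form has 2 nonzero rows, so rank(T) = 2.
The rank gives the maximum number of linearly independent columns: 2.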